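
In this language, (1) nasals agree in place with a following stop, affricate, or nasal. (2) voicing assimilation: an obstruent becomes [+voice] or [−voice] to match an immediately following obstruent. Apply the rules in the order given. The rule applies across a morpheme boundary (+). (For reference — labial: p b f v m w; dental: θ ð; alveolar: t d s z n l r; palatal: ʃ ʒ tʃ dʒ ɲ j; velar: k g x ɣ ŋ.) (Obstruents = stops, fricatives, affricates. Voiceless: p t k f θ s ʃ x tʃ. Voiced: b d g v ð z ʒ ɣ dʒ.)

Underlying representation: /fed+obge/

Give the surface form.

[fed+obge]

Rule 1: no segment meets the rule's conditions; no change.
After rule 1: fed+obge
Rule 2: no segment meets the rule's conditions; no change.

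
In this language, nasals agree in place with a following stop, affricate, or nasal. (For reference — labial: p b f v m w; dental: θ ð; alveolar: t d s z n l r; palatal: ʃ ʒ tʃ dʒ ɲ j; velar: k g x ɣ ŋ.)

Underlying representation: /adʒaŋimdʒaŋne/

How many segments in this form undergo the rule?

2

/m/ before /dʒ/ (palatal) → [ɲ]
/ŋ/ before /n/ (alveolar) → [n]
2 segments change.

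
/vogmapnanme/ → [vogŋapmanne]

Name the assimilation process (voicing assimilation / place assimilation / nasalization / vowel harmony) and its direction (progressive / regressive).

/m/→[ŋ] /n/→[m] /m/→[n].
Each target copies a feature from the preceding segment, so the direction is progressive.

place assimilation, progressive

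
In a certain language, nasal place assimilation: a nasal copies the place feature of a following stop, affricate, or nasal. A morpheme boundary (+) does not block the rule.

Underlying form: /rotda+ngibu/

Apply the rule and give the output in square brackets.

[rotda+ŋgibu]

/n/ before /g/ (velar) → [ŋ]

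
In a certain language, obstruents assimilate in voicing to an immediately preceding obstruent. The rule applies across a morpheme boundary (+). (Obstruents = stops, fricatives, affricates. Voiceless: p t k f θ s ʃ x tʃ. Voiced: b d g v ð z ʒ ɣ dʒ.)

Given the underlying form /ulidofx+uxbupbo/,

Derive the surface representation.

/b/ after /x/ (voiceless) → [p]
/b/ after /p/ (voiceless) → [p]

[ulidofx+uxpuppo]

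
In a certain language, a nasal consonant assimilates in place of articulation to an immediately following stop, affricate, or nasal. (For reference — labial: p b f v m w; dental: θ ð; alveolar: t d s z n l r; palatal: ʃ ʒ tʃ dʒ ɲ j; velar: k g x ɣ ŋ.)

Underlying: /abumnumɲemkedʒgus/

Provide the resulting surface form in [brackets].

[abunnuɲɲeŋkedʒgus]

/m/ before /n/ (alveolar) → [n]
/m/ before /ɲ/ (palatal) → [ɲ]
/m/ before /k/ (velar) → [ŋ]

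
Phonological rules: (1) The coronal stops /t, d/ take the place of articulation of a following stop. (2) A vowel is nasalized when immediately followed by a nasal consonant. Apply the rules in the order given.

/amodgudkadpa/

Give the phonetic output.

Rule 1: /d/ before /g/ (velar) → [g]
Rule 1: /d/ before /k/ (velar) → [g]
Rule 1: /d/ before /p/ (labial) → [b]
After rule 1: amoggugkabpa
Rule 2: /a/ before nasal /m/ → [ã]

[ãmoggugkabpa]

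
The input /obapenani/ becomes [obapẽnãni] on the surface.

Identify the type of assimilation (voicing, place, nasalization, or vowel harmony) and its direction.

/e/→[ẽ] /a/→[ã].
Each target copies a feature from the following segment, so the direction is regressive.

nasalization, regressive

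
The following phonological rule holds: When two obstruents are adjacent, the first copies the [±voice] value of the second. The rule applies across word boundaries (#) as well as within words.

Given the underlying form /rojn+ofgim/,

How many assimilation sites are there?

/f/ before /g/ (voiced) → [v]
1 segment changes.

1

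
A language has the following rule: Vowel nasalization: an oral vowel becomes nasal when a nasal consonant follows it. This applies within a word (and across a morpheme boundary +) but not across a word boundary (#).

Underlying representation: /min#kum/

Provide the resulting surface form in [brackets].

/i/ before nasal /n/ → [ĩ]
/u/ before nasal /m/ → [ũ]

[mĩn#kũm]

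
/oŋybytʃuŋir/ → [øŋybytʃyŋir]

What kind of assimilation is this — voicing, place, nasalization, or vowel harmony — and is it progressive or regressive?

vowel harmony, regressive

/o/→[ø] /u/→[y].
Vowels agree with the last vowel, so the harmony is regressive.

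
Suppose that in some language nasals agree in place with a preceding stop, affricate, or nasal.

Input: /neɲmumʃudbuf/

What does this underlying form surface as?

[neɲɲumʃudbuf]

/m/ after /ɲ/ (palatal) → [ɲ]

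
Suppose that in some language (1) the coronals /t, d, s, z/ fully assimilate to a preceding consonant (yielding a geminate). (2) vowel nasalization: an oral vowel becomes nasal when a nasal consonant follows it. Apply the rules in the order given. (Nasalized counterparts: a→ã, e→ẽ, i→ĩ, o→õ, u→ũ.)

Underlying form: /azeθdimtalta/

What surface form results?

Rule 1: /d/ after /θ/ → [θ] (total assimilation)
Rule 1: /t/ after /m/ → [m] (total assimilation)
Rule 1: /t/ after /l/ → [l] (total assimilation)
After rule 1: azeθθimmalla
Rule 2: /i/ before nasal /m/ → [ĩ]

[azeθθĩmmalla]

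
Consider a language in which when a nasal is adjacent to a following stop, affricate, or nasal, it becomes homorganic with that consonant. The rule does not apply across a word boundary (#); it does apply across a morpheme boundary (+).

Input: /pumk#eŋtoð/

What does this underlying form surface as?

/m/ before /k/ (velar) → [ŋ]
/ŋ/ before /t/ (alveolar) → [n]

[puŋk#entoð]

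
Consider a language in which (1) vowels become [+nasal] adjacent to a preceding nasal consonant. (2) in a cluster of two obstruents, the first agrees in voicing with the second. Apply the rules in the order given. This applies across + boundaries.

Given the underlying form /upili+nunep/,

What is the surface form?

[upili+nũnẽp]

Rule 1: /u/ after nasal /n/ → [ũ]
Rule 1: /e/ after nasal /n/ → [ẽ]
After rule 1: upili+nũnẽp
Rule 2: no segment meets the rule's conditions; no change.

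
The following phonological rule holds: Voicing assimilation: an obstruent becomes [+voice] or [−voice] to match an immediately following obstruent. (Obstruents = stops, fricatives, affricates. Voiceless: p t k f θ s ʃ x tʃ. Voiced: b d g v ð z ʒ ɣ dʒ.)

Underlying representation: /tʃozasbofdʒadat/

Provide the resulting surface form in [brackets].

[tʃozazbovdʒadat]

/s/ before /b/ (voiced) → [z]
/f/ before /dʒ/ (voiced) → [v]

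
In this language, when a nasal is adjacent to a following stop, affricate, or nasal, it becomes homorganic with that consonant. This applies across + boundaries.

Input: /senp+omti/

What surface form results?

[semp+onti]

/n/ before /p/ (labial) → [m]
/m/ before /t/ (alveolar) → [n]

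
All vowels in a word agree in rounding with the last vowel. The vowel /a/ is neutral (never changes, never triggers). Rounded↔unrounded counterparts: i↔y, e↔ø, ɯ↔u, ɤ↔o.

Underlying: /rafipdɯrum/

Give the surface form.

/i/ harmonizes with /u/ ([+round]) → [y]
/ɯ/ harmonizes with /u/ ([+round]) → [u]

[rafypdurum]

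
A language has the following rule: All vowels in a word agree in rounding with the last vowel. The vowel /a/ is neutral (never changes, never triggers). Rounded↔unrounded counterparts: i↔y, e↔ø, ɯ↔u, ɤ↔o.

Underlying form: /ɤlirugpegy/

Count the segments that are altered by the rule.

3

/ɤ/ harmonizes with /y/ ([+round]) → [o]
/i/ harmonizes with /y/ ([+round]) → [y]
/e/ harmonizes with /y/ ([+round]) → [ø]
3 segments change.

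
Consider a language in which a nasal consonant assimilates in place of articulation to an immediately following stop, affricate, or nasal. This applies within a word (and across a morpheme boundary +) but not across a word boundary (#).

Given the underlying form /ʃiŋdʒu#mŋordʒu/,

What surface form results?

[ʃiɲdʒu#ŋŋordʒu]

/ŋ/ before /dʒ/ (palatal) → [ɲ]
/m/ before /ŋ/ (velar) → [ŋ]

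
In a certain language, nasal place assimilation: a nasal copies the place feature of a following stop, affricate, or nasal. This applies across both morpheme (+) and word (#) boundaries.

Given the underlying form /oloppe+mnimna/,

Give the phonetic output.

[oloppe+nninna]

/m/ before /n/ (alveolar) → [n]
/m/ before /n/ (alveolar) → [n]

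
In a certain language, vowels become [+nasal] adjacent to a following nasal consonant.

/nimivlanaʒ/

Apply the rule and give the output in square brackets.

[nĩmivlãnaʒ]

/i/ before nasal /m/ → [ĩ]
/a/ before nasal /n/ → [ã]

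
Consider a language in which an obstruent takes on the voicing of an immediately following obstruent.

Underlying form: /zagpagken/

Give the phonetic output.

[zakpakken]

/g/ before /p/ (voiceless) → [k]
/g/ before /k/ (voiceless) → [k]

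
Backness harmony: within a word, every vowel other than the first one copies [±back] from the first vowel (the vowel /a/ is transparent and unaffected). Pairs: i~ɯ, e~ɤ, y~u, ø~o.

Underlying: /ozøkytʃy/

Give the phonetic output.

/ø/ harmonizes with /o/ ([+back]) → [o]
/y/ harmonizes with /o/ ([+back]) → [u]
/y/ harmonizes with /o/ ([+back]) → [u]

[ozokutʃu]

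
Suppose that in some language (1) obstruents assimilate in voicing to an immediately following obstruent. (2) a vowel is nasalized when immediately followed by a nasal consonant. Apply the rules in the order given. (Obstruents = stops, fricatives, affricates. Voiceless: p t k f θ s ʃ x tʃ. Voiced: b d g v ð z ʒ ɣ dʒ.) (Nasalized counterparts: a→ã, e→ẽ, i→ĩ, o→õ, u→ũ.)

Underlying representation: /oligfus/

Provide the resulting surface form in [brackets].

[olikfus]

Rule 1: /g/ before /f/ (voiceless) → [k]
After rule 1: olikfus
Rule 2: no segment meets the rule's conditions; no change.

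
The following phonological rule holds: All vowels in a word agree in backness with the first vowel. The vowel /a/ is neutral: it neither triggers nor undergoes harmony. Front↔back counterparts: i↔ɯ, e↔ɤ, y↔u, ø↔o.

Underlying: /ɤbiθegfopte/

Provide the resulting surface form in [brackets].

/i/ harmonizes with /ɤ/ ([+back]) → [ɯ]
/e/ harmonizes with /ɤ/ ([+back]) → [ɤ]
/e/ harmonizes with /ɤ/ ([+back]) → [ɤ]

[ɤbɯθɤgfoptɤ]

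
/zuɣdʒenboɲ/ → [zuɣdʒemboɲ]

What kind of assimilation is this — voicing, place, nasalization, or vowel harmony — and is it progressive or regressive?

/n/→[m].
Each target copies a feature from the following segment, so the direction is regressive.

place assimilation, regressive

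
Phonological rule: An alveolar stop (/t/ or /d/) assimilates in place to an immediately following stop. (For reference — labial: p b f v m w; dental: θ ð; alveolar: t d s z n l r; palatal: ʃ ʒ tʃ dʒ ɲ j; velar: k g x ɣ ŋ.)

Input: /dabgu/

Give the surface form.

no segment meets the rule's conditions; no change.

[dabgu]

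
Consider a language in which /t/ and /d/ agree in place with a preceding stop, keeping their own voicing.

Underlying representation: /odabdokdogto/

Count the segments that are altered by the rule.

3

/d/ after /b/ (labial) → [b]
/d/ after /k/ (velar) → [g]
/t/ after /g/ (velar) → [k]
3 segments change.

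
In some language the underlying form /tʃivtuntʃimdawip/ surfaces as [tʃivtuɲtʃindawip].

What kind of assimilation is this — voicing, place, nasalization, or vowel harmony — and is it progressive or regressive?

/n/→[ɲ] /m/→[n].
Each target copies a feature from the following segment, so the direction is regressive.

place assimilation, regressive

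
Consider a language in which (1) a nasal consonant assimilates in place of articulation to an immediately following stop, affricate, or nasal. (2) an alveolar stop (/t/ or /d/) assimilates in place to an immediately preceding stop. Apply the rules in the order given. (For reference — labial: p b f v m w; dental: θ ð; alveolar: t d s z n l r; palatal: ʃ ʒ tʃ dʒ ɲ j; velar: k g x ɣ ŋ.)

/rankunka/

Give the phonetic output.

Rule 1: /n/ before /k/ (velar) → [ŋ]
Rule 1: /n/ before /k/ (velar) → [ŋ]
After rule 1: raŋkuŋka
Rule 2: no segment meets the rule's conditions; no change.

[raŋkuŋka]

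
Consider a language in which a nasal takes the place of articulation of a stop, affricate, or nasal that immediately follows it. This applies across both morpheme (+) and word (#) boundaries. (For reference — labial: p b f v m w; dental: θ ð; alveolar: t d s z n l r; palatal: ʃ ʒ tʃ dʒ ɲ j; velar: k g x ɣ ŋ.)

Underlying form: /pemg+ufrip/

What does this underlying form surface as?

[peŋg+ufrip]

/m/ before /g/ (velar) → [ŋ]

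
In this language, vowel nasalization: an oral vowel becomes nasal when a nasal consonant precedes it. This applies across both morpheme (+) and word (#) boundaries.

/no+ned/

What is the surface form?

[nõ+nẽd]

/o/ after nasal /n/ → [õ]
/e/ after nasal /n/ → [ẽ]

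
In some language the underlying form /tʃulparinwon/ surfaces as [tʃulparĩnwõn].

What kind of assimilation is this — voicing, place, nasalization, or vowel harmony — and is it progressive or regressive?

nasalization, regressive

/i/→[ĩ] /o/→[õ].
Each target copies a feature from the following segment, so the direction is regressive.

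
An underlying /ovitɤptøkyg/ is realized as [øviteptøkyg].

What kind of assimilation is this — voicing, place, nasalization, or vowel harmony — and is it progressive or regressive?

vowel harmony, regressive

/o/→[ø] /ɤ/→[e].
Vowels agree with the last vowel, so the harmony is regressive.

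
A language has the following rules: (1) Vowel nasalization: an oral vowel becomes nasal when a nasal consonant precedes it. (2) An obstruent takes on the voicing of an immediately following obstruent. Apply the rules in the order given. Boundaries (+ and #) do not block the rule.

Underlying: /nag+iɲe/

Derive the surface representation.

[nãg+iɲẽ]

Rule 1: /a/ after nasal /n/ → [ã]
Rule 1: /e/ after nasal /ɲ/ → [ẽ]
After rule 1: nãg+iɲẽ
Rule 2: no segment meets the rule's conditions; no change.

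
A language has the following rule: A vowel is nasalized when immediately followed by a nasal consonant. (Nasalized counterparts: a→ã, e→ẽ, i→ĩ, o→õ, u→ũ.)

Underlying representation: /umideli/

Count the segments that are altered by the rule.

/u/ before nasal /m/ → [ũ]
1 segment changes.

1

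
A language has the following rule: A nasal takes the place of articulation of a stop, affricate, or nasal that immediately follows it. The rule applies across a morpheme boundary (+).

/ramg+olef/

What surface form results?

[raŋg+olef]

/m/ before /g/ (velar) → [ŋ]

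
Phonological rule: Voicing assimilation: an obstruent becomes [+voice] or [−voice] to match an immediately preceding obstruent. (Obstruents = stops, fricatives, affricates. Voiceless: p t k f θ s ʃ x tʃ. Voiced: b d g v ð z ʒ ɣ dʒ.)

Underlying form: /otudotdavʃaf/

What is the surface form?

[otudottavʒaf]

/d/ after /t/ (voiceless) → [t]
/ʃ/ after /v/ (voiced) → [ʒ]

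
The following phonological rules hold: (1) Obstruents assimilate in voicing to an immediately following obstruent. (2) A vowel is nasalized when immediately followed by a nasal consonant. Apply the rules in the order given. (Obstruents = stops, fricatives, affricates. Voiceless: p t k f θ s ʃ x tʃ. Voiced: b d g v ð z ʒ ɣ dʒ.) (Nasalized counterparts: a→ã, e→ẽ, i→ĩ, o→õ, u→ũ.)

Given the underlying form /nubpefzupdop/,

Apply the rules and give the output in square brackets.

Rule 1: /b/ before /p/ (voiceless) → [p]
Rule 1: /f/ before /z/ (voiced) → [v]
Rule 1: /p/ before /d/ (voiced) → [b]
After rule 1: nuppevzubdop
Rule 2: no segment meets the rule's conditions; no change.

[nuppevzubdop]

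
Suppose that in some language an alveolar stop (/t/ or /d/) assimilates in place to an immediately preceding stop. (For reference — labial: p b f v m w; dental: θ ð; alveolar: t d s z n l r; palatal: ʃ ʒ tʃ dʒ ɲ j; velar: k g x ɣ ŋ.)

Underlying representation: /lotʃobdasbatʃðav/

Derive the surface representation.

[lotʃobbasbatʃðav]

/d/ after /b/ (labial) → [b]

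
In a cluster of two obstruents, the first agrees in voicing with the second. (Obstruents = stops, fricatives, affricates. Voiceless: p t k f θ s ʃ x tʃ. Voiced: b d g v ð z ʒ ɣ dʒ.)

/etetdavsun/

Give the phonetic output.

/t/ before /d/ (voiced) → [d]
/v/ before /s/ (voiceless) → [f]

[eteddafsun]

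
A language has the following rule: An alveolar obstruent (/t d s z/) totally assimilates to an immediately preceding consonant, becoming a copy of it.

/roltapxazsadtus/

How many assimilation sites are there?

/t/ after /l/ → [l] (total assimilation)
/s/ after /z/ → [z] (total assimilation)
/t/ after /d/ → [d] (total assimilation)
3 segments change.

3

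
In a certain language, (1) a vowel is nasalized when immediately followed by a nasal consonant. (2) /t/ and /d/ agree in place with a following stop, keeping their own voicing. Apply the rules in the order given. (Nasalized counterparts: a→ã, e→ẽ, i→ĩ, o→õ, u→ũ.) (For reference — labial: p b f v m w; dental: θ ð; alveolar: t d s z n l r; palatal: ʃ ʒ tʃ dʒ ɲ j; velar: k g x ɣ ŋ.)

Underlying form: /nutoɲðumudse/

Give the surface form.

Rule 1: /o/ before nasal /ɲ/ → [õ]
Rule 1: /u/ before nasal /m/ → [ũ]
After rule 1: nutõɲðũmudse
Rule 2: no segment meets the rule's conditions; no change.

[nutõɲðũmudse]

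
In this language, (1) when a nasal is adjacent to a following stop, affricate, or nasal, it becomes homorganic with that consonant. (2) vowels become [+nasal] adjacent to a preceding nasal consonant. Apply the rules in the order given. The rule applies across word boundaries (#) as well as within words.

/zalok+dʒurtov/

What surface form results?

Rule 1: no segment meets the rule's conditions; no change.
After rule 1: zalok+dʒurtov
Rule 2: no segment meets the rule's conditions; no change.

[zalok+dʒurtov]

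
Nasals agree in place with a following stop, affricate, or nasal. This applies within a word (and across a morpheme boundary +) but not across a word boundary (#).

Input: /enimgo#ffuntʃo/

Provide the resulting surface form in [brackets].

[eniŋgo#ffuɲtʃo]

/m/ before /g/ (velar) → [ŋ]
/n/ before /tʃ/ (palatal) → [ɲ]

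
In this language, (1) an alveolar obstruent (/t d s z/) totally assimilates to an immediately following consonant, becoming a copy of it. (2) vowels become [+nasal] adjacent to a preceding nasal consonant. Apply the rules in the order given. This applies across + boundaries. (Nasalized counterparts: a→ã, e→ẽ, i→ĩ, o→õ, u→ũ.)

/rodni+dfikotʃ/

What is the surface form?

[ronnĩ+ffikotʃ]

Rule 1: /d/ before /n/ → [n] (total assimilation)
Rule 1: /d/ before /f/ → [f] (total assimilation)
After rule 1: ronni+ffikotʃ
Rule 2: /i/ after nasal /n/ → [ĩ]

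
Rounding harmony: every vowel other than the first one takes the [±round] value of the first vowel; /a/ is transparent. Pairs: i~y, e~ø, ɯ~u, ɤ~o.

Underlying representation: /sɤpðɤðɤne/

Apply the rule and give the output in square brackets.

no segment meets the rule's conditions; no change.

[sɤpðɤðɤne]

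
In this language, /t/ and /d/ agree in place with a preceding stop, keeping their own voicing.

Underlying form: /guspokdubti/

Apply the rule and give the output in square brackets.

/d/ after /k/ (velar) → [g]
/t/ after /b/ (labial) → [p]

[guspokgubpi]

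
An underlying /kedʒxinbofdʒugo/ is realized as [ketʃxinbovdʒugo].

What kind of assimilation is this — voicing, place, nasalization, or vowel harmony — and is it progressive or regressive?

voicing assimilation, regressive

/dʒ/→[tʃ] /f/→[v].
Each target copies a feature from the following segment, so the direction is regressive.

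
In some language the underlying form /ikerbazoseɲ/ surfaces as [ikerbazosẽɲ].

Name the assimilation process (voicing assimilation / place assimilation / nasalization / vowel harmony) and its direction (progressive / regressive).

/e/→[ẽ].
Each target copies a feature from the following segment, so the direction is regressive.

nasalization, regressive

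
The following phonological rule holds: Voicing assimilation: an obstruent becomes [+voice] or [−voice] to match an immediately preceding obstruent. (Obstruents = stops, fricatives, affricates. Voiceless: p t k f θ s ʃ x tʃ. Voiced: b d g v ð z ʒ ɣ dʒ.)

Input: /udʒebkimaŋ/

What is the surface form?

/k/ after /b/ (voiced) → [g]

[udʒebgimaŋ]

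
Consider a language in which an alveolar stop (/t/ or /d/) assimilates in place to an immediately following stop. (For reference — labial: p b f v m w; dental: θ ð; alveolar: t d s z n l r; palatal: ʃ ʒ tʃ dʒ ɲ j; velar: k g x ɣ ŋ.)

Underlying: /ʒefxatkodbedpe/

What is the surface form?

[ʒefxakkobbebpe]

/t/ before /k/ (velar) → [k]
/d/ before /b/ (labial) → [b]
/d/ before /p/ (labial) → [b]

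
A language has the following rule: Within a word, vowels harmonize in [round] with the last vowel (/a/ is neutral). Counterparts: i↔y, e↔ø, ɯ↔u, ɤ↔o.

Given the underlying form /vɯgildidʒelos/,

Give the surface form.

/ɯ/ harmonizes with /o/ ([+round]) → [u]
/i/ harmonizes with /o/ ([+round]) → [y]
/i/ harmonizes with /o/ ([+round]) → [y]
/e/ harmonizes with /o/ ([+round]) → [ø]

[vugyldydʒølos]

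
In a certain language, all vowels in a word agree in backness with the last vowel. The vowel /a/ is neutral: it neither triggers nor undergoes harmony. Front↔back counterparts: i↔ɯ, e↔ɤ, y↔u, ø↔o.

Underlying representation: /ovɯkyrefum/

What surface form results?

[ovɯkurɤfum]

/y/ harmonizes with /u/ ([+back]) → [u]
/e/ harmonizes with /u/ ([+back]) → [ɤ]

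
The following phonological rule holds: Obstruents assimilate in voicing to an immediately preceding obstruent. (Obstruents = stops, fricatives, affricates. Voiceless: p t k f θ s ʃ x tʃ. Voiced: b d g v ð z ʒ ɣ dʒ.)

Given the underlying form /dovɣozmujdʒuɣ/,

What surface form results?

[dovɣozmujdʒuɣ]

no segment meets the rule's conditions; no change.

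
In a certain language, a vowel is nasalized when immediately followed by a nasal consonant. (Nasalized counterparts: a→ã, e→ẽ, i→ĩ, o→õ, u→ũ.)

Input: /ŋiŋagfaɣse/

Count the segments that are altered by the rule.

1

/i/ before nasal /ŋ/ → [ĩ]
1 segment changes.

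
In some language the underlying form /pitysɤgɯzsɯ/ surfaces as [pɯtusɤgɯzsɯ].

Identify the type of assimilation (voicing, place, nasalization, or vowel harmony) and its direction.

vowel harmony, regressive

/i/→[ɯ] /y/→[u].
Vowels agree with the last vowel, so the harmony is regressive.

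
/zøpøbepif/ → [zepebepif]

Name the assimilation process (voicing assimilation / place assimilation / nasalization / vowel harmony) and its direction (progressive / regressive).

/ø/→[e] /ø/→[e].
Vowels agree with the last vowel, so the harmony is regressive.

vowel harmony, regressive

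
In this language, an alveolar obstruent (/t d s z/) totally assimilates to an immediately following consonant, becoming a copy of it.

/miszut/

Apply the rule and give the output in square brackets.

/s/ before /z/ → [z] (total assimilation)

[mizzut]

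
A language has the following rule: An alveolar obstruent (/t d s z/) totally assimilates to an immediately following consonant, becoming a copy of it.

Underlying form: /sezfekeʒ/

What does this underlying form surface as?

/z/ before /f/ → [f] (total assimilation)

[seffekeʒ]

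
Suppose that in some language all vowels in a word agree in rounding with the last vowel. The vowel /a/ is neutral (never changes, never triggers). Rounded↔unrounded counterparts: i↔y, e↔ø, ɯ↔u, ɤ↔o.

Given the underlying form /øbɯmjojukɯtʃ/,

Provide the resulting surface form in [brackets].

[ebɯmjɤjɯkɯtʃ]

/ø/ harmonizes with /ɯ/ ([-round]) → [e]
/o/ harmonizes with /ɯ/ ([-round]) → [ɤ]
/u/ harmonizes with /ɯ/ ([-round]) → [ɯ]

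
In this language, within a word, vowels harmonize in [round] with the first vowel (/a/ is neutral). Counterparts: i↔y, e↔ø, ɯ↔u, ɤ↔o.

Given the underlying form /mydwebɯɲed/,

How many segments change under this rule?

3

/e/ harmonizes with /y/ ([+round]) → [ø]
/ɯ/ harmonizes with /y/ ([+round]) → [u]
/e/ harmonizes with /y/ ([+round]) → [ø]
3 segments change.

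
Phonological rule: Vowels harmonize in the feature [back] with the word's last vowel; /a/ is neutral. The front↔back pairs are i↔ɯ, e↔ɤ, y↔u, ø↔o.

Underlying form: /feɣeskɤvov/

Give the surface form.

/e/ harmonizes with /o/ ([+back]) → [ɤ]
/e/ harmonizes with /o/ ([+back]) → [ɤ]

[fɤɣɤskɤvov]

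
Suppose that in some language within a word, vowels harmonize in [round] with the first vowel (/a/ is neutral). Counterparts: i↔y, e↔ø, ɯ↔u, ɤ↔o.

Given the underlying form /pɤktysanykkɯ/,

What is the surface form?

[pɤktisanikkɯ]

/y/ harmonizes with /ɤ/ ([-round]) → [i]
/y/ harmonizes with /ɤ/ ([-round]) → [i]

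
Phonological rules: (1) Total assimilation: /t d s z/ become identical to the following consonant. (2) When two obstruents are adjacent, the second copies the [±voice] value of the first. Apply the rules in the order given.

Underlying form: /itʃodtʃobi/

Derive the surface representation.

[itʃotʃtʃobi]

Rule 1: /d/ before /tʃ/ → [tʃ] (total assimilation)
After rule 1: itʃotʃtʃobi
Rule 2: no segment meets the rule's conditions; no change.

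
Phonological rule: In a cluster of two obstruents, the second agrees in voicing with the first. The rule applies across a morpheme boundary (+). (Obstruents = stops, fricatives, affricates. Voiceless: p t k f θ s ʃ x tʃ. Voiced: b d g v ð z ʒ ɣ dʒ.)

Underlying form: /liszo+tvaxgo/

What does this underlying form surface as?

/z/ after /s/ (voiceless) → [s]
/v/ after /t/ (voiceless) → [f]
/g/ after /x/ (voiceless) → [k]

[lisso+tfaxko]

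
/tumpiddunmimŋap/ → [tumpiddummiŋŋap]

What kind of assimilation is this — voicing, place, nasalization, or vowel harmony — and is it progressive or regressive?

/n/→[m] /m/→[ŋ].
Each target copies a feature from the following segment, so the direction is regressive.

place assimilation, regressive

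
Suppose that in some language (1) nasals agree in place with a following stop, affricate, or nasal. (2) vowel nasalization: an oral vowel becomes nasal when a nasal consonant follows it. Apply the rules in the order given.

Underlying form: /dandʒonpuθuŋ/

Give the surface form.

[dãɲdʒõmpuθũŋ]

Rule 1: /n/ before /dʒ/ (palatal) → [ɲ]
Rule 1: /n/ before /p/ (labial) → [m]
After rule 1: daɲdʒompuθuŋ
Rule 2: /a/ before nasal /ɲ/ → [ã]
Rule 2: /o/ before nasal /m/ → [õ]
Rule 2: /u/ before nasal /ŋ/ → [ũ]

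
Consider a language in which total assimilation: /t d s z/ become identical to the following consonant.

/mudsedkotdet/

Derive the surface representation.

/d/ before /s/ → [s] (total assimilation)
/d/ before /k/ → [k] (total assimilation)
/t/ before /d/ → [d] (total assimilation)

[mussekkoddet]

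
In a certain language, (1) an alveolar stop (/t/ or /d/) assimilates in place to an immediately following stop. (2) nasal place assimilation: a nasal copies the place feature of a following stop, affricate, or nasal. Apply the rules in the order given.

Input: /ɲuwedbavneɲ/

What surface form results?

Rule 1: /d/ before /b/ (labial) → [b]
After rule 1: ɲuwebbavneɲ
Rule 2: no segment meets the rule's conditions; no change.

[ɲuwebbavneɲ]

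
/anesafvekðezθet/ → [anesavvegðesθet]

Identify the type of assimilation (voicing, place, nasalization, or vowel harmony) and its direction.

voicing assimilation, regressive

/f/→[v] /k/→[g] /z/→[s].
Each target copies a feature from the following segment, so the direction is regressive.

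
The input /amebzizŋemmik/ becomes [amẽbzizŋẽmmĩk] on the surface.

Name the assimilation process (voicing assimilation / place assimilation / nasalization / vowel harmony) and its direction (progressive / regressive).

/e/→[ẽ] /e/→[ẽ] /i/→[ĩ].
Each target copies a feature from the preceding segment, so the direction is progressive.

nasalization, progressive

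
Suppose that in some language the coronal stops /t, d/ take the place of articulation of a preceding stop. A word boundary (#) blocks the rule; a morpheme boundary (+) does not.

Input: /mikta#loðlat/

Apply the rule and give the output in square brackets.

/t/ after /k/ (velar) → [k]

[mikka#loðlat]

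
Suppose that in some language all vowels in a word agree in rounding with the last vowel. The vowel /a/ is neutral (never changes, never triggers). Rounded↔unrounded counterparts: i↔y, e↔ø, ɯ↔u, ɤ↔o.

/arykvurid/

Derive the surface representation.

/y/ harmonizes with /i/ ([-round]) → [i]
/u/ harmonizes with /i/ ([-round]) → [ɯ]

[arikvɯrid]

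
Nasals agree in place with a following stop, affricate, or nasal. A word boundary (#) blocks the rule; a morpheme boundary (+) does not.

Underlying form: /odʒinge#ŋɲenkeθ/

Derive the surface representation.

/n/ before /g/ (velar) → [ŋ]
/ŋ/ before /ɲ/ (palatal) → [ɲ]
/n/ before /k/ (velar) → [ŋ]

[odʒiŋge#ɲɲeŋkeθ]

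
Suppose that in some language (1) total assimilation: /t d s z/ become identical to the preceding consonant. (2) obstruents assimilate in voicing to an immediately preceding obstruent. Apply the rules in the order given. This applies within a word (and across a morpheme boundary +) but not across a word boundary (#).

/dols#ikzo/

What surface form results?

Rule 1: /s/ after /l/ → [l] (total assimilation)
Rule 1: /z/ after /k/ → [k] (total assimilation)
After rule 1: doll#ikko
Rule 2: no segment meets the rule's conditions; no change.

[doll#ikko]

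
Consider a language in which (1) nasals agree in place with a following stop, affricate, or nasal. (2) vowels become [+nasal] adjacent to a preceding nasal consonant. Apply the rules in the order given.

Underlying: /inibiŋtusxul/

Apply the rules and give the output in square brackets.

Rule 1: /ŋ/ before /t/ (alveolar) → [n]
After rule 1: inibintusxul
Rule 2: /i/ after nasal /n/ → [ĩ]

[inĩbintusxul]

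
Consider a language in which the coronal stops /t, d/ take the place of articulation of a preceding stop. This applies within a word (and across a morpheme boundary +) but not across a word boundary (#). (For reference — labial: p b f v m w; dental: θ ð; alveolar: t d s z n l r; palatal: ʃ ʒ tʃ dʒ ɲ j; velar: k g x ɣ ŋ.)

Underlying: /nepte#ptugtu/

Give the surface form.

/t/ after /p/ (labial) → [p]
/t/ after /p/ (labial) → [p]
/t/ after /g/ (velar) → [k]

[neppe#ppugku]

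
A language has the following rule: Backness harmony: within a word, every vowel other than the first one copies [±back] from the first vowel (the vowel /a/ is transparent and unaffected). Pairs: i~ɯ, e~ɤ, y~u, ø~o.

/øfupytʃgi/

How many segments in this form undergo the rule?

1

/u/ harmonizes with /ø/ ([-back]) → [y]
1 segment changes.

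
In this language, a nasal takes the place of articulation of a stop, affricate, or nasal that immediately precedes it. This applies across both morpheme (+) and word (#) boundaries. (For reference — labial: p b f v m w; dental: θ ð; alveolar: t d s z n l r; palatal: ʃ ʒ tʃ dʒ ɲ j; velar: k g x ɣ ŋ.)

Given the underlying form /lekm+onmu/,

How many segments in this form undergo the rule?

2

/m/ after /k/ (velar) → [ŋ]
/m/ after /n/ (alveolar) → [n]
2 segments change.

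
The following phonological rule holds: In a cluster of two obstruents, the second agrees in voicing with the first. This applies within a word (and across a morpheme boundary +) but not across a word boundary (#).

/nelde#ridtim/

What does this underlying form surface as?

[nelde#riddim]

/t/ after /d/ (voiced) → [d]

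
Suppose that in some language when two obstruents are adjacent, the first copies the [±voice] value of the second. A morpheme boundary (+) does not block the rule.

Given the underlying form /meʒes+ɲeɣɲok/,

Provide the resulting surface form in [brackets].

no segment meets the rule's conditions; no change.

[meʒes+ɲeɣɲok]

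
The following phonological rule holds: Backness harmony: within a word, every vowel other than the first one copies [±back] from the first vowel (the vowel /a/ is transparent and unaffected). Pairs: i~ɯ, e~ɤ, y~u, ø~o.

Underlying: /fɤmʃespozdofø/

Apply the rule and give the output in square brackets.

[fɤmʃɤspozdofo]

/e/ harmonizes with /ɤ/ ([+back]) → [ɤ]
/ø/ harmonizes with /ɤ/ ([+back]) → [o]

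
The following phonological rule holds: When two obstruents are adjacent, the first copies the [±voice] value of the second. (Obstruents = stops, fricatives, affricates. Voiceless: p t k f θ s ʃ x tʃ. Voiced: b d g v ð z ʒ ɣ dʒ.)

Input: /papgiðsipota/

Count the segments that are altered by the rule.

/p/ before /g/ (voiced) → [b]
/ð/ before /s/ (voiceless) → [θ]
2 segments change.

2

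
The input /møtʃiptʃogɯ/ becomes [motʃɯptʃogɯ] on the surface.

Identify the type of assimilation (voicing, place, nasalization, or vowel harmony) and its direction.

vowel harmony, regressive

/ø/→[o] /i/→[ɯ].
Vowels agree with the last vowel, so the harmony is regressive.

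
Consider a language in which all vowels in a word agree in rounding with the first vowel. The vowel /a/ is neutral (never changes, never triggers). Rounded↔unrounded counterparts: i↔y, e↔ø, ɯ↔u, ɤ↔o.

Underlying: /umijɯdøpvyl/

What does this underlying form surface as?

[umyjudøpvyl]

/i/ harmonizes with /u/ ([+round]) → [y]
/ɯ/ harmonizes with /u/ ([+round]) → [u]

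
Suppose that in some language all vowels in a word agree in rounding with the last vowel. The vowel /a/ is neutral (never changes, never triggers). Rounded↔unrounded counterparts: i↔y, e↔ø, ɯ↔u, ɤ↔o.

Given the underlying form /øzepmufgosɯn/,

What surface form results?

[ezepmɯfgɤsɯn]

/ø/ harmonizes with /ɯ/ ([-round]) → [e]
/u/ harmonizes with /ɯ/ ([-round]) → [ɯ]
/o/ harmonizes with /ɯ/ ([-round]) → [ɤ]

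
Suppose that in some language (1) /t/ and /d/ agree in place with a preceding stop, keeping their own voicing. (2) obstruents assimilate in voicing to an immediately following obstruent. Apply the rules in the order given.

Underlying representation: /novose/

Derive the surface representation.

Rule 1: no segment meets the rule's conditions; no change.
After rule 1: novose
Rule 2: no segment meets the rule's conditions; no change.

[novose]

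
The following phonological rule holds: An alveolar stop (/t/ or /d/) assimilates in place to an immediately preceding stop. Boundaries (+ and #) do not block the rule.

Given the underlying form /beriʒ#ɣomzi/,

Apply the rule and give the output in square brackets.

[beriʒ#ɣomzi]

no segment meets the rule's conditions; no change.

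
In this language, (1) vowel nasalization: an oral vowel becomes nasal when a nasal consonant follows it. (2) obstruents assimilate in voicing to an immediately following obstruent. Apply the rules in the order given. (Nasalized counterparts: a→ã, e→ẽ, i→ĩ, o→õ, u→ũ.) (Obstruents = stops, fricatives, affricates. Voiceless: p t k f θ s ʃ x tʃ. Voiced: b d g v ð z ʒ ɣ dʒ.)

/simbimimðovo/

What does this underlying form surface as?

Rule 1: /i/ before nasal /m/ → [ĩ]
Rule 1: /i/ before nasal /m/ → [ĩ]
Rule 1: /i/ before nasal /m/ → [ĩ]
After rule 1: sĩmbĩmĩmðovo
Rule 2: no segment meets the rule's conditions; no change.

[sĩmbĩmĩmðovo]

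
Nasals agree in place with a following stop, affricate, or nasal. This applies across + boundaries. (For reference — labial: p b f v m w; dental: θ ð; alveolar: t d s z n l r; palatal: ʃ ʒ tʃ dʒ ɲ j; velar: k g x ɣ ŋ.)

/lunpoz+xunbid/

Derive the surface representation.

[lumpoz+xumbid]

/n/ before /p/ (labial) → [m]
/n/ before /b/ (labial) → [m]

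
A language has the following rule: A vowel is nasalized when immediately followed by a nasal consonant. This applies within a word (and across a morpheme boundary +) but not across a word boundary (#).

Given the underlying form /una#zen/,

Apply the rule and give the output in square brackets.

[ũna#zẽn]

/u/ before nasal /n/ → [ũ]
/e/ before nasal /n/ → [ẽ]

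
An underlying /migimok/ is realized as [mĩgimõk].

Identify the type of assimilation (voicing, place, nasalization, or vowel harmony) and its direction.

/i/→[ĩ] /o/→[õ].
Each target copies a feature from the preceding segment, so the direction is progressive.

nasalization, progressive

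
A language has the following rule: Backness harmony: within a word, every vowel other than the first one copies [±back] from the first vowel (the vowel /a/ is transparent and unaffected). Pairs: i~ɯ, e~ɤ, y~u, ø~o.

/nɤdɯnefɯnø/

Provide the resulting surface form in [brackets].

[nɤdɯnɤfɯno]

/e/ harmonizes with /ɤ/ ([+back]) → [ɤ]
/ø/ harmonizes with /ɤ/ ([+back]) → [o]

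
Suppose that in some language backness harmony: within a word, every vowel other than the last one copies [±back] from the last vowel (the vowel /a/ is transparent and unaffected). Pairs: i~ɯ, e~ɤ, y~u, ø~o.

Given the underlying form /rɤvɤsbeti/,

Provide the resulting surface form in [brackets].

/ɤ/ harmonizes with /i/ ([-back]) → [e]
/ɤ/ harmonizes with /i/ ([-back]) → [e]

[revesbeti]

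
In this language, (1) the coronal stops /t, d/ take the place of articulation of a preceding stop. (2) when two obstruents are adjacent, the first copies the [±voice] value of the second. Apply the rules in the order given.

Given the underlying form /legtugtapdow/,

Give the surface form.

Rule 1: /t/ after /g/ (velar) → [k]
Rule 1: /t/ after /g/ (velar) → [k]
Rule 1: /d/ after /p/ (labial) → [b]
After rule 1: legkugkapbow
Rule 2: /g/ before /k/ (voiceless) → [k]
Rule 2: /g/ before /k/ (voiceless) → [k]
Rule 2: /p/ before /b/ (voiced) → [b]

[lekkukkabbow]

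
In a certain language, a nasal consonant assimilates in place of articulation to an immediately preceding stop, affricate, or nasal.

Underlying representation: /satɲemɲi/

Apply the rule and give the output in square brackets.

/ɲ/ after /t/ (alveolar) → [n]
/ɲ/ after /m/ (labial) → [m]

[satnemmi]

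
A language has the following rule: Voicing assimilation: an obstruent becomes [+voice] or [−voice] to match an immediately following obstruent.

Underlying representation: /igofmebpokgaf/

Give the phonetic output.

[igofmeppoggaf]

/b/ before /p/ (voiceless) → [p]
/k/ before /g/ (voiced) → [g]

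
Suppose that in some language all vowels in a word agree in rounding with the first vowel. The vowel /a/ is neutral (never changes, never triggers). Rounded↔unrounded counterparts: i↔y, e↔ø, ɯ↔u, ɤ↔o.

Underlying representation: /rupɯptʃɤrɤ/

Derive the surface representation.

[rupuptʃoro]

/ɯ/ harmonizes with /u/ ([+round]) → [u]
/ɤ/ harmonizes with /u/ ([+round]) → [o]
/ɤ/ harmonizes with /u/ ([+round]) → [o]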